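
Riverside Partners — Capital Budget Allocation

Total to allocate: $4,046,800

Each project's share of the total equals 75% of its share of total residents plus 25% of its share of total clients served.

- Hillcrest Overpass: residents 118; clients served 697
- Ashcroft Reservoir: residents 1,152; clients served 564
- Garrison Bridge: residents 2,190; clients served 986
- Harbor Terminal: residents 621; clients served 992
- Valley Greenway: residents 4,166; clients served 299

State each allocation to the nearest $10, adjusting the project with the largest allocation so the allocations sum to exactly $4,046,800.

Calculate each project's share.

Hillcrest Overpass: $242,740; Ashcroft Reservoir: $585,240; Garrison Bridge: $1,087,920; Harbor Terminal: $512,210; Valley Greenway: $1,618,690

Residents total 8,247; clients served total 3,538.
Blended shares (75% residents + 25% clients served): Hillcrest Overpass 0.0600; Ashcroft Reservoir 0.1446; Garrison Bridge 0.2688; Harbor Terminal 0.1266; Valley Greenway 0.4000.
Unrounded shares: Hillcrest Overpass 242,735.82; Ashcroft Reservoir 585,241.71; Garrison Bridge 1,087,923.35; Harbor Terminal 512,208.26; Valley Greenway 1,618,690.85.
Rounded to nearest $10: Hillcrest Overpass $242,740; Ashcroft Reservoir $585,240; Garrison Bridge $1,087,920; Harbor Terminal $512,210; Valley Greenway $1,618,690. Sum = $4,046,800.
Rounded total matches; no reconciliation needed.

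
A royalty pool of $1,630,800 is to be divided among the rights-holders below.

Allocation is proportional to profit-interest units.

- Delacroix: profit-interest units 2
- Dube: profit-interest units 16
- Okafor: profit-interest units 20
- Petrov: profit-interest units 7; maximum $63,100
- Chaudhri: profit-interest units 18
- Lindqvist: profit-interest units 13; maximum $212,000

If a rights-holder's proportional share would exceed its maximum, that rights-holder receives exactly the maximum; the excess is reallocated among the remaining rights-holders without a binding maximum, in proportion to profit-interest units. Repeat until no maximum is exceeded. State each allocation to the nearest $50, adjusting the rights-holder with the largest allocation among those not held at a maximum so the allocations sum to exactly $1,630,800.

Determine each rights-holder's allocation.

Delacroix: $48,400 · Dube: $387,350 · Okafor: $484,200 · Petrov: $63,100 · Chaudhri: $435,750 · Lindqvist: $212,000

Combined profit-interest units = 76.
Proportional shares (ignoring caps): Delacroix 42,915.79; Dube 343,326.32; Okafor 429,157.89; Petrov 150,205.26; Chaudhri 386,242.11; Lindqvist 278,952.63.
Cap binds for Petrov ($63,100), Lindqvist ($212,000); balance $1,355,700 reallocated over remaining profit-interest units 56.
Shares after redistribution: Delacroix 48,417.86 → $48,400; Dube 387,342.86 → $387,350; Okafor 484,178.57 → $484,200; Chaudhri 435,760.71 → $435,750.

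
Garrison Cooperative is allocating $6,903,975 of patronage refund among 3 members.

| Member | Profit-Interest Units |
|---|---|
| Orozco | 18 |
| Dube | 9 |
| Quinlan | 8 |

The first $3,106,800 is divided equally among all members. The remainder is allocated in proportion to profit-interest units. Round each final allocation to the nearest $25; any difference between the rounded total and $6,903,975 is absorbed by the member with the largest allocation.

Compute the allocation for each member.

$3,106,800 shared equally gives $1,035,600 per member.
Remainder $3,797,175 by profit-interest units (total 35): Orozco 1,952,832.86 → $1,952,825; Dube 976,416.43 → $976,425; Quinlan 867,925.71 → $867,925.
Totals: Orozco $1,035,600 + $1,952,825 = $2,988,425; Dube $1,035,600 + $976,425 = $2,012,025; Quinlan $1,035,600 + $867,925 = $1,903,525.

Orozco: $2,988,425; Dube: $2,012,025; Quinlan: $1,903,525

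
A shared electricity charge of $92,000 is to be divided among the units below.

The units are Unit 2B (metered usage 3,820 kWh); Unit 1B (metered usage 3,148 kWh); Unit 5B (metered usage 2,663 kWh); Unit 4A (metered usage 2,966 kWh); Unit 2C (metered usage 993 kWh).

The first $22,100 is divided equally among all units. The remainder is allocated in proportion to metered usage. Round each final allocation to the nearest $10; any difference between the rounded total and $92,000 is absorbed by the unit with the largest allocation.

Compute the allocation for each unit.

First tranche $22,100 split equally: $4,420 each.
Remainder $69,900 by metered usage (total 13,590): Unit 2B 19,648.12 → $19,650; Unit 1B 16,191.70 → $16,190; Unit 5B 13,697.11 → $13,700; Unit 4A 15,255.58 → $15,260; Unit 2C 5,107.48 → $5,110.
Rounding difference −$10 on remainder applied to Unit 2B.
Totals: Unit 2B $4,420 + $19,640 = $24,060; Unit 1B $4,420 + $16,190 = $20,610; Unit 5B $4,420 + $13,700 = $18,120; Unit 4A $4,420 + $15,260 = $19,680; Unit 2C $4,420 + $5,110 = $9,530.

Unit 2B: $24,060; Unit 1B: $20,610; Unit 5B: $18,120; Unit 4A: $19,680; Unit 2C: $9,530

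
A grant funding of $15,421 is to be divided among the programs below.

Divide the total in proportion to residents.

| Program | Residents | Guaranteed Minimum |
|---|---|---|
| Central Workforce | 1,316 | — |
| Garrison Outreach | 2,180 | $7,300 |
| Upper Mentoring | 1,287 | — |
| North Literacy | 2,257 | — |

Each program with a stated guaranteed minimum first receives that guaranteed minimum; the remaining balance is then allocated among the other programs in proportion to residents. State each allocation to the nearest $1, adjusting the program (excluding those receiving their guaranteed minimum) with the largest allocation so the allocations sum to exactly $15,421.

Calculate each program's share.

Central Workforce: $2,199; Garrison Outreach: $7,300; Upper Mentoring: $2,151; North Literacy: $3,771

Fund the minimums — Garrison Outreach $7,300. Remaining pool $8,121.
Remaining pool split over remaining residents 4,860: Central Workforce 2,199.02 → $2,199; Upper Mentoring 2,150.56 → $2,151; North Literacy 3,771.42 → $3,771.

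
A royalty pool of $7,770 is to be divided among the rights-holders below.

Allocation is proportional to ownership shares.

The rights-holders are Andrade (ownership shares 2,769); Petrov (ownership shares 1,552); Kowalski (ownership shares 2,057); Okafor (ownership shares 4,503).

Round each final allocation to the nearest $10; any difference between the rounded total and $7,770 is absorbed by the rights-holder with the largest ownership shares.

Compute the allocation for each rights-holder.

Andrade: $1,980 | Petrov: $1,110 | Kowalski: $1,470 | Okafor: $3,210

Sum of ownership shares: 10,881.
Unrounded shares: Andrade 2,769/10,881 × $7,770 = 1,977.31; Petrov 1,552/10,881 × $7,770 = 1,108.27; Kowalski 2,057/10,881 × $7,770 = 1,468.88; Okafor 4,503/10,881 × $7,770 = 3,215.54.
Rounded to nearest $10: Andrade $1,980; Petrov $1,110; Kowalski $1,470; Okafor $3,220. Sum = $7,780.
Difference $7,770 − $7,780 = −$10 applied to largest ownership shares (Okafor): Okafor becomes $3,210.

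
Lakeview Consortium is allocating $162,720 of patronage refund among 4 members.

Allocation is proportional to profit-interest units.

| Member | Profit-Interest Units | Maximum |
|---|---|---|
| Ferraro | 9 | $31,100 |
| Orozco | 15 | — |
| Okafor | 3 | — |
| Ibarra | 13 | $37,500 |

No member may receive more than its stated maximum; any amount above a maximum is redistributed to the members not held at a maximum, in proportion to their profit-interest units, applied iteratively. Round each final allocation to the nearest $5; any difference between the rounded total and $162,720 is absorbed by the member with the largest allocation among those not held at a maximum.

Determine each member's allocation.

Combined profit-interest units = 40.
Unconstrained shares: Ferraro 36,612.00; Orozco 61,020.00; Okafor 12,204.00; Ibarra 52,884.00.
Capped: Ferraro ($31,100), Ibarra ($37,500); balance $94,120 reallocated over remaining profit-interest units 18.
Remaining shares: Orozco 78,433.33 → $78,435; Okafor 15,686.67 → $15,685.

Ferraro: $31,100; Orozco: $78,435; Okafor: $15,685; Ibarra: $37,500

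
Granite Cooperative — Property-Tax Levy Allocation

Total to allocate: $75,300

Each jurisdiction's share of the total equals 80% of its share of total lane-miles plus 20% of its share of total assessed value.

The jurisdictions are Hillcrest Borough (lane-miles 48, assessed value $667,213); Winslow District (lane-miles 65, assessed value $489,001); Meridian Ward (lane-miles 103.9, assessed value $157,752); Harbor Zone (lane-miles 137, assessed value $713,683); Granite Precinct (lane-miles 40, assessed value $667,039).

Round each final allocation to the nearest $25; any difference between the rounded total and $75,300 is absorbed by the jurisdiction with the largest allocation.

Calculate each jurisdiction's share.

Hillcrest Borough: $11,075; Winslow District: $12,675; Meridian Ward: $16,775; Harbor Zone: $24,925; Granite Precinct: $9,850

Lane-miles total 393.9; assessed value total 2,694,688.
Combined weights (80% lane-miles + 20% assessed value): Hillcrest Borough 0.1470; Winslow District 0.1683; Meridian Ward 0.2227; Harbor Zone 0.3312; Granite Precinct 0.1307.
Raw shares: Hillcrest Borough 11,069.65; Winslow District 12,673.51; Meridian Ward 16,771.30; Harbor Zone 24,940.33; Granite Precinct 9,845.22.
After rounding ($25): Hillcrest Borough $11,075; Winslow District $12,675; Meridian Ward $16,775; Harbor Zone $24,950; Granite Precinct $9,850. Sum = $75,325.
Difference $75,300 − $75,325 = −$25 applied to largest allocation (Harbor Zone): Harbor Zone becomes $24,925.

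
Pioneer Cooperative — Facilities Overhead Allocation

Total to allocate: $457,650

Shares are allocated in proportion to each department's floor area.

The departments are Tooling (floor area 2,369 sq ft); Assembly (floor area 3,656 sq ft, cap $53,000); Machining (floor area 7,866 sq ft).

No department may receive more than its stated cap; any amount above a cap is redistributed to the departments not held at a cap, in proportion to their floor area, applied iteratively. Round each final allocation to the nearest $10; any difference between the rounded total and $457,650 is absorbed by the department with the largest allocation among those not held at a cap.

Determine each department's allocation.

Floor area total: 13,891.
Pro-rata shares before constraints: Tooling 78,048.58; Assembly 120,449.82; Machining 259,151.60.
Capped: Assembly ($53,000); balance $404,650 reallocated over remaining floor area 10,235.
Redistributed shares: Tooling 93,660.56 → $93,660; Machining 310,989.44 → $310,990.

Tooling: $93,660 | Assembly: $53,000 | Machining: $310,990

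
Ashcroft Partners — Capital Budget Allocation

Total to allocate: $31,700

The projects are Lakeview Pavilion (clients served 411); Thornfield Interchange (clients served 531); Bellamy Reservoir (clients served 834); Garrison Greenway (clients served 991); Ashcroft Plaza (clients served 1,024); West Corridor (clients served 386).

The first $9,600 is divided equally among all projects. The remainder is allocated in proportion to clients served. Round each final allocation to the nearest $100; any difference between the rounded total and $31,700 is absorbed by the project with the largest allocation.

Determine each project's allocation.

Equal tier: $9,600 ÷ 6 = $1,600 apiece.
Remainder $22,100 by clients served (total 4,177): Lakeview Pavilion 2,174.55 → $2,200; Thornfield Interchange 2,809.46 → $2,800; Bellamy Reservoir 4,412.59 → $4,400; Garrison Greenway 5,243.26 → $5,200; Ashcroft Plaza 5,417.86 → $5,400; West Corridor 2,042.28 → $2,000.
Rounding difference +$100 on remainder applied to Ashcroft Plaza.
Totals: Lakeview Pavilion $1,600 + $2,200 = $3,800; Thornfield Interchange $1,600 + $2,800 = $4,400; Bellamy Reservoir $1,600 + $4,400 = $6,000; Garrison Greenway $1,600 + $5,200 = $6,800; Ashcroft Plaza $1,600 + $5,500 = $7,100; West Corridor $1,600 + $2,000 = $3,600.

Lakeview Pavilion: $3,800 | Thornfield Interchange: $4,400 | Bellamy Reservoir: $6,000 | Garrison Greenway: $6,800 | Ashcroft Plaza: $7,100 | West Corridor: $3,600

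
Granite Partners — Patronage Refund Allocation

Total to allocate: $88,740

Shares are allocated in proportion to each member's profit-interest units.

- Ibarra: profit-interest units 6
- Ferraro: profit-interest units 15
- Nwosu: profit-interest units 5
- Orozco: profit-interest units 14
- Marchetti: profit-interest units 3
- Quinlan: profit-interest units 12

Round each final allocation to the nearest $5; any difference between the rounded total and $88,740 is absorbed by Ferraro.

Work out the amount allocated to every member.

Ibarra: $9,680; Ferraro: $24,205; Nwosu: $8,065; Orozco: $22,590; Marchetti: $4,840; Quinlan: $19,360

Total profit-interest units = 55.
Proportional shares: Ibarra 6/55 × $88,740 = 9,680.73; Ferraro 15/55 × $88,740 = 24,201.82; Nwosu 5/55 × $88,740 = 8,067.27; Orozco 14/55 × $88,740 = 22,588.36; Marchetti 3/55 × $88,740 = 4,840.36; Quinlan 12/55 × $88,740 = 19,361.45.
At nearest $5: Ibarra $9,680; Ferraro $24,200; Nwosu $8,065; Orozco $22,590; Marchetti $4,840; Quinlan $19,360. Sum = $88,735.
Difference $88,740 − $88,735 = +$5 applied to Ferraro: Ferraro becomes $24,205.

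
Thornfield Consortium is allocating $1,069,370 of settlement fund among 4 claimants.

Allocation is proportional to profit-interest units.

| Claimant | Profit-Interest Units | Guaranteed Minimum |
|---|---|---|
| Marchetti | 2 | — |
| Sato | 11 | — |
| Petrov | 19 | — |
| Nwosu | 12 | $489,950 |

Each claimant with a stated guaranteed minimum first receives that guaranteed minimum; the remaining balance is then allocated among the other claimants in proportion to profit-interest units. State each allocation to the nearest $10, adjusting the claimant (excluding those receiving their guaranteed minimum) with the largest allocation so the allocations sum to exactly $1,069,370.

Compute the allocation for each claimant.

Marchetti: $36,210 | Sato: $199,180 | Petrov: $344,030 | Nwosu: $489,950

Minimums first: Nwosu $489,950. Balance $579,420.
Balance split over remaining profit-interest units 32: Marchetti 36,213.75 → $36,210; Sato 199,175.62 → $199,180; Petrov 344,030.62 → $344,030.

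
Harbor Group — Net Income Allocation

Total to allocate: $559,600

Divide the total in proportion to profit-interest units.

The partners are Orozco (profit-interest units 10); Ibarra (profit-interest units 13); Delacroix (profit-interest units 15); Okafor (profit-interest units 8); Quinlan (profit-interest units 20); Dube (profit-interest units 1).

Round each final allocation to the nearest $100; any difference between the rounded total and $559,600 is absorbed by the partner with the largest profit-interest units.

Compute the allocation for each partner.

Profit-interest units total: 10 + 13 + 15 + 8 + 20 + 1 = 67.
Raw shares: Orozco 83,522.39; Ibarra 108,579.10; Delacroix 125,283.58; Okafor 66,817.91; Quinlan 167,044.78; Dube 8,352.24.
Rounded to nearest $100: Orozco $83,500; Ibarra $108,600; Delacroix $125,300; Okafor $66,800; Quinlan $167,000; Dube $8,400. Sum = $559,600.
Rounded total matches; no reconciliation needed.

Orozco: $83,500 | Ibarra: $108,600 | Delacroix: $125,300 | Okafor: $66,800 | Quinlan: $167,000 | Dube: $8,400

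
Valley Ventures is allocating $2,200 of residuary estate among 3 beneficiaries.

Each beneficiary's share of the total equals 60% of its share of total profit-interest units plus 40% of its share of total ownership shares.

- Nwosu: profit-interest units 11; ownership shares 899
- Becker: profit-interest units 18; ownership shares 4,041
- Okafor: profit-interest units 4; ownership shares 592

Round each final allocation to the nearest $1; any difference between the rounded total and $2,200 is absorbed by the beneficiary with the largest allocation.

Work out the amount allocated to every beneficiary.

Totals — profit-interest units 33, ownership shares 5,532.
Composite weights (60% profit-interest units + 40% ownership shares): Nwosu 0.2650; Becker 0.6195; Okafor 0.1155.
Raw shares: Nwosu 583.01; Becker 1,362.82; Okafor 254.17.
At nearest $1: Nwosu $583; Becker $1,363; Okafor $254. Sum = $2,200.
Rounded total matches; no reconciliation needed.

Nwosu: $583 | Becker: $1,363 | Okafor: $254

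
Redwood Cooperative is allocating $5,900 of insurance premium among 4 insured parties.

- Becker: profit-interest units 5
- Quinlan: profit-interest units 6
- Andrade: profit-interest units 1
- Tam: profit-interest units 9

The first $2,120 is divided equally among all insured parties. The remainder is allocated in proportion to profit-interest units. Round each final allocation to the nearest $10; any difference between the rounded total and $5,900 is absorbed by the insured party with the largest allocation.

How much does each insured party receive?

First tranche $2,120 split equally: $530 each.
Remainder $3,780 by profit-interest units (total 21): Becker 900.00 → $900; Quinlan 1,080.00 → $1,080; Andrade 180.00 → $180; Tam 1,620.00 → $1,620.
Totals: Becker $530 + $900 = $1,430; Quinlan $530 + $1,080 = $1,610; Andrade $530 + $180 = $710; Tam $530 + $1,620 = $2,150.

Becker: $1,430; Quinlan: $1,610; Andrade: $710; Tam: $2,150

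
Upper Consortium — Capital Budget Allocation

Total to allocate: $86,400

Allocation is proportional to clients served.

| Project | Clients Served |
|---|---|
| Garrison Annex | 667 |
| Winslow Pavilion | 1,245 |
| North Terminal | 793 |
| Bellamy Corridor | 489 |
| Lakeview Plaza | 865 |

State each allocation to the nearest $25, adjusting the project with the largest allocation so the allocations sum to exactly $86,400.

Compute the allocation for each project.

Sum of clients served: 4,059.
Pro-rata amounts: Garrison Annex 667/4,059 × $86,400 = 14,197.78; Winslow Pavilion 1,245/4,059 × $86,400 = 26,501.11; North Terminal 793/4,059 × $86,400 = 16,879.82; Bellamy Corridor 489/4,059 × $86,400 = 10,408.87; Lakeview Plaza 865/4,059 × $86,400 = 18,412.42.
Rounded to nearest $25: Garrison Annex $14,200; Winslow Pavilion $26,500; North Terminal $16,875; Bellamy Corridor $10,400; Lakeview Plaza $18,400. Sum = $86,375.
Difference $86,400 − $86,375 = +$25 applied to largest allocation (Winslow Pavilion): Winslow Pavilion becomes $26,525.

Garrison Annex: $14,200; Winslow Pavilion: $26,525; North Terminal: $16,875; Bellamy Corridor: $10,400; Lakeview Plaza: $18,400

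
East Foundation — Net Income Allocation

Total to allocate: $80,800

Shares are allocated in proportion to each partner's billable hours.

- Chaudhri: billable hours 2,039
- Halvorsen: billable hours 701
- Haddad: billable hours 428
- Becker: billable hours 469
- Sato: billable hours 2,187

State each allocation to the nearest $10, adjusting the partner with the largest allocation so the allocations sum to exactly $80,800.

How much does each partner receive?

Total billable hours = 5,824.
Proportional shares: Chaudhri 2,039/5,824 × $80,800 = 28,288.32; Halvorsen 701/5,824 × $80,800 = 9,725.41; Haddad 428/5,824 × $80,800 = 5,937.91; Becker 469/5,824 × $80,800 = 6,506.73; Sato 2,187/5,824 × $80,800 = 30,341.62.
At nearest $10: Chaudhri $28,290; Halvorsen $9,730; Haddad $5,940; Becker $6,510; Sato $30,340. Sum = $80,810.
Difference $80,800 − $80,810 = −$10 applied to largest allocation (Sato): Sato becomes $30,330.

Chaudhri: $28,290 · Halvorsen: $9,730 · Haddad: $5,940 · Becker: $6,510 · Sato: $30,330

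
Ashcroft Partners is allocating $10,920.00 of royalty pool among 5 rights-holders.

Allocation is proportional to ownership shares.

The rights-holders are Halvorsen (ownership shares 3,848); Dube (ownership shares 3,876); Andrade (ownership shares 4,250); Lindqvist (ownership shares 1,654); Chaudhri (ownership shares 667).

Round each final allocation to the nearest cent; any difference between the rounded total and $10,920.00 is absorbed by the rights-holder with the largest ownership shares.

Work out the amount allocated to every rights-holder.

Combined ownership shares = 3,848 + 3,876 + 4,250 + 1,654 + 667 = 14,295.
Proportional shares: Halvorsen 2,939.5005; Dube 2,960.8898; Andrade 3,246.5897; Lindqvist 1,263.4963; Chaudhri 509.5236.
At nearest cent: Halvorsen $2,939.50; Dube $2,960.89; Andrade $3,246.59; Lindqvist $1,263.50; Chaudhri $509.52. Sum = $10,920.00.
No rounding difference to absorb.

Halvorsen: $2,939.50 · Dube: $2,960.89 · Andrade: $3,246.59 · Lindqvist: $1,263.50 · Chaudhri: $509.52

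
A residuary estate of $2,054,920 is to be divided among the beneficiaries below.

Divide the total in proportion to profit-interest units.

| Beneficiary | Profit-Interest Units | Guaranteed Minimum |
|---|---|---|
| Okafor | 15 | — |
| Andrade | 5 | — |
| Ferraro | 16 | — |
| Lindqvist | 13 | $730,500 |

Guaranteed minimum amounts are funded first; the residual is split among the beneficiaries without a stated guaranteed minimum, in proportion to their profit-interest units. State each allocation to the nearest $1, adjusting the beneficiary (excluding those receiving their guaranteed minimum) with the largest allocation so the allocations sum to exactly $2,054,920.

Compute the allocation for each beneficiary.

Minimums first: Lindqvist $730,500. Remaining pool $1,324,420.
Remaining pool split over remaining profit-interest units 36: Okafor 551,841.67 → $551,842; Andrade 183,947.22 → $183,947; Ferraro 588,631.11 → $588,631.

Okafor: $551,842 · Andrade: $183,947 · Ferraro: $588,631 · Lindqvist: $730,500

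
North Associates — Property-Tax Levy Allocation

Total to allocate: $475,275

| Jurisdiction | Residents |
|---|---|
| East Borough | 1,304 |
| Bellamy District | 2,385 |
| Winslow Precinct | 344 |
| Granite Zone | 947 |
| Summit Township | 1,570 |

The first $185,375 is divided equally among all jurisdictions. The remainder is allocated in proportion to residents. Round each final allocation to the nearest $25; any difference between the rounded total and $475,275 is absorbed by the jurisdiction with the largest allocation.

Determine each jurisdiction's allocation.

East Borough: $94,800 | Bellamy District: $142,625 | Winslow Precinct: $52,300 | Granite Zone: $79,000 | Summit Township: $106,550

First tranche $185,375 split equally: $37,075 each.
Remainder $289,900 by residents (total 6,550): East Borough 57,714.44 → $57,725; Bellamy District 105,559.01 → $105,550; Winslow Precinct 15,225.28 → $15,225; Granite Zone 41,913.79 → $41,925; Summit Township 69,487.48 → $69,475.
Totals: East Borough $37,075 + $57,725 = $94,800; Bellamy District $37,075 + $105,550 = $142,625; Winslow Precinct $37,075 + $15,225 = $52,300; Granite Zone $37,075 + $41,925 = $79,000; Summit Township $37,075 + $69,475 = $106,550.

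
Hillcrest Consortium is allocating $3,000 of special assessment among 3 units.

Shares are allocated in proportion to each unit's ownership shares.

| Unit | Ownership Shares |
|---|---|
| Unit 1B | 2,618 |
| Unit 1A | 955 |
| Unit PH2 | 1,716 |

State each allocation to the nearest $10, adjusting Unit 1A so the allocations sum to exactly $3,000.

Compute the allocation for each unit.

Unit 1B: $1,480 · Unit 1A: $550 · Unit PH2: $970

Total ownership shares = 5,289.
Unrounded shares: Unit 1B 2,618/5,289 × $3,000 = 1,484.97; Unit 1A 955/5,289 × $3,000 = 541.69; Unit PH2 1,716/5,289 × $3,000 = 973.34.
After rounding ($10): Unit 1B $1,480; Unit 1A $540; Unit PH2 $970. Sum = $2,990.
Difference $3,000 − $2,990 = +$10 applied to Unit 1A: Unit 1A becomes $550.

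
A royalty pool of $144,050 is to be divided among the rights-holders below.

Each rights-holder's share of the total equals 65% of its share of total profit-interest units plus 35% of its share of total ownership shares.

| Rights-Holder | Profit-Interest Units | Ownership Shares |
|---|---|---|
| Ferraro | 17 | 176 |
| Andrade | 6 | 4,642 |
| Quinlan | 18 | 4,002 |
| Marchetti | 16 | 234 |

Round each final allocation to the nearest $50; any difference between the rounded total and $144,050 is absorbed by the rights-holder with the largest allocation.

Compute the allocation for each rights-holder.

Profit-interest units total 57; ownership shares total 9,054.
Composite weights (65% profit-interest units + 35% ownership shares): Ferraro 0.2007; Andrade 0.2479; Quinlan 0.3600; Marchetti 0.1915.
Pro-rata amounts: Ferraro 28,905.54; Andrade 35,705.18; Quinlan 51,853.43; Marchetti 27,585.84.
At nearest $50: Ferraro $28,900; Andrade $35,700; Quinlan $51,850; Marchetti $27,600. Sum = $144,050.
Rounded total matches; no reconciliation needed.

Ferraro: $28,900 | Andrade: $35,700 | Quinlan: $51,850 | Marchetti: $27,600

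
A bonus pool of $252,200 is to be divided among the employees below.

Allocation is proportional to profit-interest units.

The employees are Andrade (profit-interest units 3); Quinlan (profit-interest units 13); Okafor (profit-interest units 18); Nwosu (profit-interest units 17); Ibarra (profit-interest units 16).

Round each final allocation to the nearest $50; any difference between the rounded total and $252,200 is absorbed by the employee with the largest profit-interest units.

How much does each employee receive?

Profit-interest units total: 3 + 13 + 18 + 17 + 16 = 67.
Raw shares: Andrade 11,292.54; Quinlan 48,934.33; Okafor 67,755.22; Nwosu 63,991.04; Ibarra 60,226.87.
After rounding ($50): Andrade $11,300; Quinlan $48,950; Okafor $67,750; Nwosu $64,000; Ibarra $60,250. Sum = $252,250.
Difference $252,200 − $252,250 = −$50 applied to largest profit-interest units (Okafor): Okafor becomes $67,700.

Andrade: $11,300 · Quinlan: $48,950 · Okafor: $67,700 · Nwosu: $64,000 · Ibarra: $60,250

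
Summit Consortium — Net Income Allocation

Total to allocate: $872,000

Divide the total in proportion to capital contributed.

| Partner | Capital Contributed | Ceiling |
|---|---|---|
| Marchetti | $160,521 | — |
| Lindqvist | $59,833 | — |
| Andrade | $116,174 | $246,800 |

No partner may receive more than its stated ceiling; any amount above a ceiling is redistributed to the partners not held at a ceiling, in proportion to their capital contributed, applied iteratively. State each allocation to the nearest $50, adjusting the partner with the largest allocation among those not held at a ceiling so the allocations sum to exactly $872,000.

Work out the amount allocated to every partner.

Sum of capital contributed: 336,528.
Unconstrained shares: Marchetti 415,936.60; Lindqvist 155,037.25; Andrade 301,026.15.
Held at cap: Andrade ($246,800); residual $625,200 reallocated over remaining capital contributed 220,354.
Remaining shares: Marchetti 455,438.65 → $455,450; Lindqvist 169,761.35 → $169,750.

Marchetti: $455,450; Lindqvist: $169,750; Andrade: $246,800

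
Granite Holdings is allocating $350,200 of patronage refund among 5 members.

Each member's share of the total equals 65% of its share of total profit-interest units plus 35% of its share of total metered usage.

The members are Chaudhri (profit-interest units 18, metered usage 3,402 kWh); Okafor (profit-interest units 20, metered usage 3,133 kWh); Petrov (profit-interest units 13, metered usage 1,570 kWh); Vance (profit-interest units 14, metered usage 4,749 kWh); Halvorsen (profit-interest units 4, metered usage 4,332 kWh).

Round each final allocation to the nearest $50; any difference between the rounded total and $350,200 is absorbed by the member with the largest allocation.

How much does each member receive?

Chaudhri: $83,650 | Okafor: $88,300 | Petrov: $54,100 | Vance: $80,050 | Halvorsen: $44,100

Totals — profit-interest units 69, metered usage 17,186.
Combined weights (65% profit-interest units + 35% metered usage): Chaudhri 0.2388; Okafor 0.2522; Petrov 0.1544; Vance 0.2286; Halvorsen 0.1259.
Unrounded shares: Chaudhri 83,644.69; Okafor 88,324.17; Petrov 54,084.00; Vance 80,055.51; Halvorsen 44,091.63.
After rounding ($50): Chaudhri $83,650; Okafor $88,300; Petrov $54,100; Vance $80,050; Halvorsen $44,100. Sum = $350,200.
Sum already equals the total — no adjustment.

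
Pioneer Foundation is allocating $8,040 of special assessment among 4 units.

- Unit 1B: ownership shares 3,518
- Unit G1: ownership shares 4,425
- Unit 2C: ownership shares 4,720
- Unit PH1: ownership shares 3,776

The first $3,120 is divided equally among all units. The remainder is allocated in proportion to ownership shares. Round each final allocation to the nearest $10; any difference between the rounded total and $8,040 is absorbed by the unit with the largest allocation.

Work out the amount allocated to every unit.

$3,120 shared equally gives $780 per unit.
Remainder $4,920 by ownership shares (total 16,439): Unit 1B 1,052.90 → $1,050; Unit G1 1,324.35 → $1,320; Unit 2C 1,412.64 → $1,410; Unit PH1 1,130.11 → $1,130.
Rounding difference +$10 on remainder applied to Unit 2C.
Totals: Unit 1B $780 + $1,050 = $1,830; Unit G1 $780 + $1,320 = $2,100; Unit 2C $780 + $1,420 = $2,200; Unit PH1 $780 + $1,130 = $1,910.

Unit 1B: $1,830 | Unit G1: $2,100 | Unit 2C: $2,200 | Unit PH1: $1,910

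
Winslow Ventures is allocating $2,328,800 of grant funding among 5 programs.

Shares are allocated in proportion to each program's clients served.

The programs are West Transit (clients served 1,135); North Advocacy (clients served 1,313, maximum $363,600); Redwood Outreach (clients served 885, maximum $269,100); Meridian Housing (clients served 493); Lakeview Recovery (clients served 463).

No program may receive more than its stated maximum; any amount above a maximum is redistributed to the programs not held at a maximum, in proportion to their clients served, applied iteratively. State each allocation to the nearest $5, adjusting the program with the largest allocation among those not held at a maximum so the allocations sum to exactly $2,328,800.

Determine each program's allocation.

West Transit: $920,645 | North Advocacy: $363,600 | Redwood Outreach: $269,100 | Meridian Housing: $399,895 | Lakeview Recovery: $375,560

Clients served total: 4,289.
Unconstrained shares: West Transit 616,271.39; North Advocacy 712,920.12; Redwood Outreach 480,528.79; Meridian Housing 267,684.40; Lakeview Recovery 251,395.29.
Held at cap: North Advocacy ($363,600), Redwood Outreach ($269,100); balance $1,696,100 reallocated over remaining clients served 2,091.
Redistributed shares: West Transit 920,647.30 → $920,645; Meridian Housing 399,893.50 → $399,895; Lakeview Recovery 375,559.21 → $375,560.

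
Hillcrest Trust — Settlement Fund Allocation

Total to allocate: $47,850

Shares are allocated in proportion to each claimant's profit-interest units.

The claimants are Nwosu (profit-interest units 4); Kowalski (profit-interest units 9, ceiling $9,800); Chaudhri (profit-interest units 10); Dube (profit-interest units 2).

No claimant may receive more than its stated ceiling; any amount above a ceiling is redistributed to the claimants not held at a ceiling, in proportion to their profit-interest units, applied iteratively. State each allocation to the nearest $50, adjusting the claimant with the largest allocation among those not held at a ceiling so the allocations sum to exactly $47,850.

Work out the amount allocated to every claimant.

Profit-interest units total: 25.
Unconstrained shares: Nwosu 7,656.00; Kowalski 17,226.00; Chaudhri 19,140.00; Dube 3,828.00.
Capped: Kowalski ($9,800); residual $38,050 reallocated over remaining profit-interest units 16.
Shares after redistribution: Nwosu 9,512.50 → $9,500; Chaudhri 23,781.25 → $23,800; Dube 4,756.25 → $4,750.

Nwosu: $9,500 | Kowalski: $9,800 | Chaudhri: $23,800 | Dube: $4,750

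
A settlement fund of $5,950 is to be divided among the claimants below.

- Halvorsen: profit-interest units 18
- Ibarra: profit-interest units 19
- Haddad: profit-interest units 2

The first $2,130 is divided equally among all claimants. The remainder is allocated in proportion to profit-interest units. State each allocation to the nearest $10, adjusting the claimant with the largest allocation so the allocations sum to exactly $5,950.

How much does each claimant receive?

Equal tier: $2,130 ÷ 3 = $710 apiece.
Remainder $3,820 by profit-interest units (total 39): Halvorsen 1,763.08 → $1,760; Ibarra 1,861.03 → $1,860; Haddad 195.90 → $200.
Totals: Halvorsen $710 + $1,760 = $2,470; Ibarra $710 + $1,860 = $2,570; Haddad $710 + $200 = $910.

Halvorsen: $2,470 · Ibarra: $2,570 · Haddad: $910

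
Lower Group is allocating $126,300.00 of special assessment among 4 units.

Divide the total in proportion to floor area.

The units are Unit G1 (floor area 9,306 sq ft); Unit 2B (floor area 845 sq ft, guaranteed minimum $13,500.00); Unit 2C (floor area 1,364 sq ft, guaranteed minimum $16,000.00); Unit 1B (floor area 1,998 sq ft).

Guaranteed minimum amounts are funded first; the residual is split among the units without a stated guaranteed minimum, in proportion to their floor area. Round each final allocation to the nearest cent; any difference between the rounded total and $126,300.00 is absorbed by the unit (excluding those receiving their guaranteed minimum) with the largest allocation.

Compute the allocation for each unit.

Unit G1: $79,690.45 | Unit 2B: $13,500.00 | Unit 2C: $16,000.00 | Unit 1B: $17,109.55

Guaranteed amounts: Unit 2B $13,500.00; Unit 2C $16,000.00. Remaining pool $96,800.00.
Remaining pool split over remaining floor area 11,304: Unit G1 79,690.4459 → $79,690.45; Unit 1B 17,109.5541 → $17,109.55.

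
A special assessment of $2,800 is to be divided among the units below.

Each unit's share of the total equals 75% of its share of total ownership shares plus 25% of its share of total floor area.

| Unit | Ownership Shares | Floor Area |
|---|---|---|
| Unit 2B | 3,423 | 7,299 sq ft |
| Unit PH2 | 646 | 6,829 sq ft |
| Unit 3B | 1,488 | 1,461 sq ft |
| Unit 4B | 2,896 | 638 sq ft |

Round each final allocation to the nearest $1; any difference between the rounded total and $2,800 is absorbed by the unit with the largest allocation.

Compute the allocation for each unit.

Totals — ownership shares 8,453, floor area 16,227.
Blended shares (75% ownership shares + 25% floor area): Unit 2B 0.4162; Unit PH2 0.1625; Unit 3B 0.1545; Unit 4B 0.2668.
Pro-rata amounts: Unit 2B 1,165.25; Unit PH2 455.08; Unit 3B 432.69; Unit 4B 746.98.
At nearest $1: Unit 2B $1,165; Unit PH2 $455; Unit 3B $433; Unit 4B $747. Sum = $2,800.
Sum already equals the total — no adjustment.

Unit 2B: $1,165 | Unit PH2: $455 | Unit 3B: $433 | Unit 4B: $747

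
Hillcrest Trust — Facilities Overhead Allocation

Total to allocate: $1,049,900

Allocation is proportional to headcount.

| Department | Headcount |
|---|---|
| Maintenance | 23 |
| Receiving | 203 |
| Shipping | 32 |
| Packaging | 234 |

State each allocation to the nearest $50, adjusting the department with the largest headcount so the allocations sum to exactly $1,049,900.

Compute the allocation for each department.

Sum of headcount: 23 + 203 + 32 + 234 = 492.
Proportional shares: Maintenance 49,080.69; Receiving 433,190.45; Shipping 68,286.18; Packaging 499,342.68.
At nearest $50: Maintenance $49,100; Receiving $433,200; Shipping $68,300; Packaging $499,350. Sum = $1,049,950.
Difference $1,049,900 − $1,049,950 = −$50 applied to largest headcount (Packaging): Packaging becomes $499,300.

Maintenance: $49,100 · Receiving: $433,200 · Shipping: $68,300 · Packaging: $499,300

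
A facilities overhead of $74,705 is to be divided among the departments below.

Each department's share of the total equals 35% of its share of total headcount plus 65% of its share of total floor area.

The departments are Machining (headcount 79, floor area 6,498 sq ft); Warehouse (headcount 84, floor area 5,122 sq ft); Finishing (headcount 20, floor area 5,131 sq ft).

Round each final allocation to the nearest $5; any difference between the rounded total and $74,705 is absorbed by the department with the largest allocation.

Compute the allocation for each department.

Machining: $30,125 | Warehouse: $26,850 | Finishing: $17,730

Totals — headcount 183, floor area 16,751.
Combined weights (35% headcount + 65% floor area): Machining 0.4032; Warehouse 0.3594; Finishing 0.2374.
Pro-rata amounts: Machining 30,123.97; Warehouse 26,849.58; Finishing 17,731.45.
After rounding ($5): Machining $30,125; Warehouse $26,850; Finishing $17,730. Sum = $74,705.
No rounding difference to absorb.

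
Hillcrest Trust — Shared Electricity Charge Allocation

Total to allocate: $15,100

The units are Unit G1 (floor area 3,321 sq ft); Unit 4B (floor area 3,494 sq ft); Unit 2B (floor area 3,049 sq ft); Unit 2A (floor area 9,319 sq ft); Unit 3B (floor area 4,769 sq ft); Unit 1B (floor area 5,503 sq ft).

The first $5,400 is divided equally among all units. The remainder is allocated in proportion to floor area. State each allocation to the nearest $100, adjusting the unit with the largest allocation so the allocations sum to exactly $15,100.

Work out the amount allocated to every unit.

First tranche $5,400 split equally: $900 each.
Remainder $9,700 by floor area (total 29,455): Unit G1 1,093.66 → $1,100; Unit 4B 1,150.63 → $1,200; Unit 2B 1,004.08 → $1,000; Unit 2A 3,068.89 → $3,100; Unit 3B 1,570.51 → $1,600; Unit 1B 1,812.23 → $1,800.
Rounding difference −$100 on remainder applied to Unit 2A.
Totals: Unit G1 $900 + $1,100 = $2,000; Unit 4B $900 + $1,200 = $2,100; Unit 2B $900 + $1,000 = $1,900; Unit 2A $900 + $3,000 = $3,900; Unit 3B $900 + $1,600 = $2,500; Unit 1B $900 + $1,800 = $2,700.

Unit G1: $2,000 · Unit 4B: $2,100 · Unit 2B: $1,900 · Unit 2A: $3,900 · Unit 3B: $2,500 · Unit 1B: $2,700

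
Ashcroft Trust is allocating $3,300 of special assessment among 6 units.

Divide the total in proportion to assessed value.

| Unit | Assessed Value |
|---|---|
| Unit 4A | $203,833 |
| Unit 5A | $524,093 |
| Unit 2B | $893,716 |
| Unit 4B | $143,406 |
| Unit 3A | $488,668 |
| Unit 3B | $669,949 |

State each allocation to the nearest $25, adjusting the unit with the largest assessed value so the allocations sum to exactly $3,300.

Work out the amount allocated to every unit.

Unit 4A: $225 · Unit 5A: $600 · Unit 2B: $1,025 · Unit 4B: $150 · Unit 3A: $550 · Unit 3B: $750

Sum of assessed value: 2,923,665.
Unrounded shares: Unit 4A 203,833/2,923,665 × $3,300 = 230.07; Unit 5A 524,093/2,923,665 × $3,300 = 591.55; Unit 2B 893,716/2,923,665 × $3,300 = 1,008.76; Unit 4B 143,406/2,923,665 × $3,300 = 161.87; Unit 3A 488,668/2,923,665 × $3,300 = 551.57; Unit 3B 669,949/2,923,665 × $3,300 = 756.19.
Rounded to nearest $25: Unit 4A $225; Unit 5A $600; Unit 2B $1,000; Unit 4B $150; Unit 3A $550; Unit 3B $750. Sum = $3,275.
Difference $3,300 − $3,275 = +$25 applied to largest assessed value (Unit 2B): Unit 2B becomes $1,025.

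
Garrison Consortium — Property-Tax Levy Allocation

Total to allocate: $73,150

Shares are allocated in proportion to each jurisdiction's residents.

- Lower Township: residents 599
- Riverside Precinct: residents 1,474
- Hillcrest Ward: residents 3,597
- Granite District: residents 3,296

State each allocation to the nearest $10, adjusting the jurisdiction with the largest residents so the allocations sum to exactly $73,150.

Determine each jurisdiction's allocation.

Sum of residents: 8,966.
Raw shares: Lower Township 599/8,966 × $73,150 = 4,887.00; Riverside Precinct 1,474/8,966 × $73,150 = 12,025.78; Hillcrest Ward 3,597/8,966 × $73,150 = 29,346.48; Granite District 3,296/8,966 × $73,150 = 26,890.74.
After rounding ($10): Lower Township $4,890; Riverside Precinct $12,030; Hillcrest Ward $29,350; Granite District $26,890. Sum = $73,160.
Difference $73,150 − $73,160 = −$10 applied to largest residents (Hillcrest Ward): Hillcrest Ward becomes $29,340.

Lower Township: $4,890; Riverside Precinct: $12,030; Hillcrest Ward: $29,340; Granite District: $26,890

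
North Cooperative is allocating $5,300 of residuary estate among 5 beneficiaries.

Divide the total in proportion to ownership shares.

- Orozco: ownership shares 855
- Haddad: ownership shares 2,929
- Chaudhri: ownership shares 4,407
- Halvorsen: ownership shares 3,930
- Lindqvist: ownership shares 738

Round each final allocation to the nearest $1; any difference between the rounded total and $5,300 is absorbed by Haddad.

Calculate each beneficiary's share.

Orozco: $352; Haddad: $1,208; Chaudhri: $1,816; Halvorsen: $1,620; Lindqvist: $304

Ownership shares total: 12,859.
Pro-rata amounts: Orozco 855/12,859 × $5,300 = 352.40; Haddad 2,929/12,859 × $5,300 = 1,207.22; Chaudhri 4,407/12,859 × $5,300 = 1,816.40; Halvorsen 3,930/12,859 × $5,300 = 1,619.80; Lindqvist 738/12,859 × $5,300 = 304.18.
At nearest $1: Orozco $352; Haddad $1,207; Chaudhri $1,816; Halvorsen $1,620; Lindqvist $304. Sum = $5,299.
Difference $5,300 − $5,299 = +$1 applied to Haddad: Haddad becomes $1,208.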